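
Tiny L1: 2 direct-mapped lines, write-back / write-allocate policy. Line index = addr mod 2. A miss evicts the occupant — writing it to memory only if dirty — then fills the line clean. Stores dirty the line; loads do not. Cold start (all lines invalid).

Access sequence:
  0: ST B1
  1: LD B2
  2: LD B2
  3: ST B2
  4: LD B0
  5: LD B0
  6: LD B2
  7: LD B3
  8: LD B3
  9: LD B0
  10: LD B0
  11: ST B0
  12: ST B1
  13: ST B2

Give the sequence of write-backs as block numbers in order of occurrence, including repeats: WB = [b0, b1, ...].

  0 | W B1 → L1 miss [D]
  1 | R B2 → L0 miss [-]
  2 | R B2 → L0 hit [-]
  3 | W B2 → L0 hit [D]
  4 | R B0 → L0 miss wb→B2 [-]
  5 | R B0 → L0 hit [-]
  6 | R B2 → L0 miss [-]
  7 | R B3 → L1 miss wb→B1 [-]
  8 | R B3 → L1 hit [-]
  9 | R B0 → L0 miss [-]
  10 | R B0 → L0 hit [-]
  11 | W B0 → L0 hit [D]
  12 | W B1 → L1 miss [D]
  13 | W B2 → L0 miss wb→B0 [D]

WB = [2, 1, 0]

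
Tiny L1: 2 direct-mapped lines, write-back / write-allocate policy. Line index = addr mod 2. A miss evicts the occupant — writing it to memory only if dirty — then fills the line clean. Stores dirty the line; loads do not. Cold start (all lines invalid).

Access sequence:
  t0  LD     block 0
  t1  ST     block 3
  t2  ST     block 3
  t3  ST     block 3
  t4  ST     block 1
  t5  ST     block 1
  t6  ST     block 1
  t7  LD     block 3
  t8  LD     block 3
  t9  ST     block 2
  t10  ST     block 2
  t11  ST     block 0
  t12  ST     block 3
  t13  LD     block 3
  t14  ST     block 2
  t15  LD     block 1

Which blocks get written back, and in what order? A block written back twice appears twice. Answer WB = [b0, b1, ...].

WB = [3, 1, 2, 0, 3]

0: R B0 -> L0 miss  d=-]
1: W B3 -> L1 miss  d=D]
2: W B3 -> L1 hit  d=D]
3: W B3 -> L1 hit  d=D]
4: W B1 -> L1 miss wb->B3  d=D]
5: W B1 -> L1 hit  d=D]
6: W B1 -> L1 hit  d=D]
7: R B3 -> L1 miss wb->B1  d=-]
8: R B3 -> L1 hit  d=-]
9: W B2 -> L0 miss  d=D]
10: W B2 -> L0 hit  d=D]
11: W B0 -> L0 miss wb->B2  d=D]
12: W B3 -> L1 hit  d=D]
13: R B3 -> L1 hit  d=D]
14: W B2 -> L0 miss wb->B0  d=D]
15: R B1 -> L1 miss wb->B3  d=-]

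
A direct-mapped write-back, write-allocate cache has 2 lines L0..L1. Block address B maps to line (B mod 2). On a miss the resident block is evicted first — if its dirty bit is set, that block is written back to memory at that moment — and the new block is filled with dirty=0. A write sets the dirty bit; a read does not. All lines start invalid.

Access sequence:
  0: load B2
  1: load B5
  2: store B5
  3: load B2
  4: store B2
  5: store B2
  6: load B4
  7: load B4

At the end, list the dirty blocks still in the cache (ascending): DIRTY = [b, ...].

DIRTY = [5]

0: R B2 → L0 miss [-]
1: R B5 → L1 miss [-]
2: W B5 → L1 hit [D]
3: R B2 → L0 hit [-]
4: W B2 → L0 hit [D]
5: W B2 → L0 hit [D]
6: R B4 → L0 miss wb→B2 [-]
7: R B4 → L0 hit [-]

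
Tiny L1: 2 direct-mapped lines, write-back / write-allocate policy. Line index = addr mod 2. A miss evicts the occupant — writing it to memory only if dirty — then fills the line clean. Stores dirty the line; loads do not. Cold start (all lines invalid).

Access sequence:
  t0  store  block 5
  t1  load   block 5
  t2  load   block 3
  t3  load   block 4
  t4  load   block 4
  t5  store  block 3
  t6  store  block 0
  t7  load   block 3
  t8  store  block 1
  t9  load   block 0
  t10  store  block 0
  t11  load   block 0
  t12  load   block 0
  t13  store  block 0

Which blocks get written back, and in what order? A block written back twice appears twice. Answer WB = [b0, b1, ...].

  0 | W B5 → L1 miss [D]
  1 | R B5 → L1 hit [D]
  2 | R B3 → L1 miss wb→B5 [-]
  3 | R B4 → L0 miss [-]
  4 | R B4 → L0 hit [-]
  5 | W B3 → L1 hit [D]
  6 | W B0 → L0 miss [D]
  7 | R B3 → L1 hit [D]
  8 | W B1 → L1 miss wb→B3 [D]
  9 | R B0 → L0 hit [D]
  10 | W B0 → L0 hit [D]
  11 | R B0 → L0 hit [D]
  12 | R B0 → L0 hit [D]
  13 | W B0 → L0 hit [D]

WB = [5, 3]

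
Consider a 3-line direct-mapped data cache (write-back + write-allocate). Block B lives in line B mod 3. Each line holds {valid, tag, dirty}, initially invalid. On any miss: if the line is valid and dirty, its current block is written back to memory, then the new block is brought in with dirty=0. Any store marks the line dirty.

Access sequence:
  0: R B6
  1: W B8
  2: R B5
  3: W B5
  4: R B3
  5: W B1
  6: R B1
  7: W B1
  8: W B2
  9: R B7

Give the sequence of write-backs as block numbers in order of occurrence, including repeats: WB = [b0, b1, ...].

  0 | R B6 → L0 miss [-]
  1 | W B8 → L2 miss [D]
  2 | R B5 → L2 miss wb→B8 [-]
  3 | W B5 → L2 hit [D]
  4 | R B3 → L0 miss [-]
  5 | W B1 → L1 miss [D]
  6 | R B1 → L1 hit [D]
  7 | W B1 → L1 hit [D]
  8 | W B2 → L2 miss wb→B5 [D]
  9 | R B7 → L1 miss wb→B1 [-]

WB = [8, 5, 1]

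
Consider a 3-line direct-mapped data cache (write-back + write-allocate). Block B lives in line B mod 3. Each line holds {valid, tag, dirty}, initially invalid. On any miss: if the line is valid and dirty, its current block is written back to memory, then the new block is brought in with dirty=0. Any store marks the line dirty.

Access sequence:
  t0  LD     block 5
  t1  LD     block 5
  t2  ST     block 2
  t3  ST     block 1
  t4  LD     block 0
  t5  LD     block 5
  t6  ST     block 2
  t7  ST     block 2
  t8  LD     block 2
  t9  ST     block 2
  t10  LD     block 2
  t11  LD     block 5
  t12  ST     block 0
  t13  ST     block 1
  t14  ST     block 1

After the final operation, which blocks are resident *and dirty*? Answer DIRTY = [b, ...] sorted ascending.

DIRTY = [0, 1]

0: R B5 → L2 miss [-]
1: R B5 → L2 hit [-]
2: W B2 → L2 miss [D]
3: W B1 → L1 miss [D]
4: R B0 → L0 miss [-]
5: R B5 → L2 miss wb→B2 [-]
6: W B2 → L2 miss [D]
7: W B2 → L2 hit [D]
8: R B2 → L2 hit [D]
9: W B2 → L2 hit [D]
10: R B2 → L2 hit [D]
11: R B5 → L2 miss wb→B2 [-]
12: W B0 → L0 hit [D]
13: W B1 → L1 hit [D]
14: W B1 → L1 hit [D]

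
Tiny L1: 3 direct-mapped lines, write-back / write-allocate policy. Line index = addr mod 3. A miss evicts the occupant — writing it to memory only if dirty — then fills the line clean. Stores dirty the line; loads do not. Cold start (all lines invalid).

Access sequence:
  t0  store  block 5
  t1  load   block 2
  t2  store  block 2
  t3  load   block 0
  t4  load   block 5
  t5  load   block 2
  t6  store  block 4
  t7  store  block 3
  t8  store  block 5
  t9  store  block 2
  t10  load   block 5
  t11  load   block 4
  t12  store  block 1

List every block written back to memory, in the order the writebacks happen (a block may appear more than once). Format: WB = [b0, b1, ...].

WB = [5, 2, 5, 2, 4]

0: W B5 → L2 miss [D]
1: R B2 → L2 miss wb→B5 [-]
2: W B2 → L2 hit [D]
3: R B0 → L0 miss [-]
4: R B5 → L2 miss wb→B2 [-]
5: R B2 → L2 miss [-]
6: W B4 → L1 miss [D]
7: W B3 → L0 miss [D]
8: W B5 → L2 miss [D]
9: W B2 → L2 miss wb→B5 [D]
10: R B5 → L2 miss wb→B2 [-]
11: R B4 → L1 hit [D]
12: W B1 → L1 miss wb→B4 [D]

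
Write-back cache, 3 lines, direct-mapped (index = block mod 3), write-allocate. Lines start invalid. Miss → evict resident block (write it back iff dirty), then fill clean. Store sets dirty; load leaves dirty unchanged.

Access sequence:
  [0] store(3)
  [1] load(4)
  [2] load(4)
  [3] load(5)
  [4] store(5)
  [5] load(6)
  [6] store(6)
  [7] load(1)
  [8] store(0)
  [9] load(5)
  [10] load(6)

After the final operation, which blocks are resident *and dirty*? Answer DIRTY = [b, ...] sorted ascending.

  0 | W B3 → L0 miss [D]
  1 | R B4 → L1 miss [-]
  2 | R B4 → L1 hit [-]
  3 | R B5 → L2 miss [-]
  4 | W B5 → L2 hit [D]
  5 | R B6 → L0 miss wb→B3 [-]
  6 | W B6 → L0 hit [D]
  7 | R B1 → L1 miss [-]
  8 | W B0 → L0 miss wb→B6 [D]
  9 | R B5 → L2 hit [D]
  10 | R B6 → L0 miss wb→B0 [-]

DIRTY = [5]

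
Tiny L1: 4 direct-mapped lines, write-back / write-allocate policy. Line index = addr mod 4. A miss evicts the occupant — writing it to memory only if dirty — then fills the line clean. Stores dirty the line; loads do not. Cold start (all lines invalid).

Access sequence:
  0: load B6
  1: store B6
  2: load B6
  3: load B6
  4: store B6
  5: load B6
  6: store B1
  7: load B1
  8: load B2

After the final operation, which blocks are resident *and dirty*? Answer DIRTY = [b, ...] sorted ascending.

  0 | R B6 → L2 miss [-]
  1 | W B6 → L2 hit [D]
  2 | R B6 → L2 hit [D]
  3 | R B6 → L2 hit [D]
  4 | W B6 → L2 hit [D]
  5 | R B6 → L2 hit [D]
  6 | W B1 → L1 miss [D]
  7 | R B1 → L1 hit [D]
  8 | R B2 → L2 miss wb→B6 [-]

DIRTY = [1]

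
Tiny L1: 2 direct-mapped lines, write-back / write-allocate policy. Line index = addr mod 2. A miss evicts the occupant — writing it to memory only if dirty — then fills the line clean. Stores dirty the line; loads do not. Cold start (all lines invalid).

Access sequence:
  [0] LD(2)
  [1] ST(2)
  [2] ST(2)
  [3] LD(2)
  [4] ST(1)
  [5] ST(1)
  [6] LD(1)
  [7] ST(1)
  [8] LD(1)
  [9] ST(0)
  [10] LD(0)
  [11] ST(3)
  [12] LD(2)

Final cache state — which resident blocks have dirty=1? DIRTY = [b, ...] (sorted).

0: R B2 → L0 miss [-]
1: W B2 → L0 hit [D]
2: W B2 → L0 hit [D]
3: R B2 → L0 hit [D]
4: W B1 → L1 miss [D]
5: W B1 → L1 hit [D]
6: R B1 → L1 hit [D]
7: W B1 → L1 hit [D]
8: R B1 → L1 hit [D]
9: W B0 → L0 miss wb→B2 [D]
10: R B0 → L0 hit [D]
11: W B3 → L1 miss wb→B1 [D]
12: R B2 → L0 miss wb→B0 [-]

DIRTY = [3]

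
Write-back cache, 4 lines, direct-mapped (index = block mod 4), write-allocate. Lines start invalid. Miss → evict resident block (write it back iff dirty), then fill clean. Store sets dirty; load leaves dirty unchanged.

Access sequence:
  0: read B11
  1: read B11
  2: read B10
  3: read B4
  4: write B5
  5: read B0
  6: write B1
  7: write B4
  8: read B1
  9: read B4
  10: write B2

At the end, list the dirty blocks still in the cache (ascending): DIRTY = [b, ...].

DIRTY = [1, 2, 4]

0: R B11 -> L3 miss  d=-]
1: R B11 -> L3 hit  d=-]
2: R B10 -> L2 miss  d=-]
3: R B4 -> L0 miss  d=-]
4: W B5 -> L1 miss  d=D]
5: R B0 -> L0 miss  d=-]
6: W B1 -> L1 miss wb->B5  d=D]
7: W B4 -> L0 miss  d=D]
8: R B1 -> L1 hit  d=D]
9: R B4 -> L0 hit  d=D]
10: W B2 -> L2 miss  d=D]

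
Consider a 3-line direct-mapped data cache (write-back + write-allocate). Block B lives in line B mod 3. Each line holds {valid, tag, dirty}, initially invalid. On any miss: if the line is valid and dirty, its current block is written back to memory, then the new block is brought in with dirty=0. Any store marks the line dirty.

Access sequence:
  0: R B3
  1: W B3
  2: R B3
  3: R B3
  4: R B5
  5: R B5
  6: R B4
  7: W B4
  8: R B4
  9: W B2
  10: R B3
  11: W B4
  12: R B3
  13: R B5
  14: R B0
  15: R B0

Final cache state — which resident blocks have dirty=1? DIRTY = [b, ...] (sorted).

DIRTY = [4]

  0 | R B3 → L0 miss [-]
  1 | W B3 → L0 hit [D]
  2 | R B3 → L0 hit [D]
  3 | R B3 → L0 hit [D]
  4 | R B5 → L2 miss [-]
  5 | R B5 → L2 hit [-]
  6 | R B4 → L1 miss [-]
  7 | W B4 → L1 hit [D]
  8 | R B4 → L1 hit [D]
  9 | W B2 → L2 miss [D]
  10 | R B3 → L0 hit [D]
  11 | W B4 → L1 hit [D]
  12 | R B3 → L0 hit [D]
  13 | R B5 → L2 miss wb→B2 [-]
  14 | R B0 → L0 miss wb→B3 [-]
  15 | R B0 → L0 hit [-]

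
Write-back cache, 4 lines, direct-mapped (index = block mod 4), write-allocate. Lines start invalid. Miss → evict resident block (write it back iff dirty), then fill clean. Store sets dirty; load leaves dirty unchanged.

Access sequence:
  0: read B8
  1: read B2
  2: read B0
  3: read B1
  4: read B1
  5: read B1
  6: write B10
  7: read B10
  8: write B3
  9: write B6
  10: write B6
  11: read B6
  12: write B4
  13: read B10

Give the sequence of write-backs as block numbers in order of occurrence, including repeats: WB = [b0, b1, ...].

0: R B8 → L0 miss [-]
1: R B2 → L2 miss [-]
2: R B0 → L0 miss [-]
3: R B1 → L1 miss [-]
4: R B1 → L1 hit [-]
5: R B1 → L1 hit [-]
6: W B10 → L2 miss [D]
7: R B10 → L2 hit [D]
8: W B3 → L3 miss [D]
9: W B6 → L2 miss wb→B10 [D]
10: W B6 → L2 hit [D]
11: R B6 → L2 hit [D]
12: W B4 → L0 miss [D]
13: R B10 → L2 miss wb→B6 [-]

WB = [10, 6]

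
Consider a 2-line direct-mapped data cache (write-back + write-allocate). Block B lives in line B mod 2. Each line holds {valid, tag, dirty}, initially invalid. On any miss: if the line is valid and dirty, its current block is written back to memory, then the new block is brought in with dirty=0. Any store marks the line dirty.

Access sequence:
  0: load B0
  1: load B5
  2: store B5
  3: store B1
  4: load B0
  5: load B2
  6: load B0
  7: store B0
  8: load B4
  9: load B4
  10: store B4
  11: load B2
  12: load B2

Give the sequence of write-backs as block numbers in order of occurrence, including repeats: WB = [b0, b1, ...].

  0 | R B0 → L0 miss [-]
  1 | R B5 → L1 miss [-]
  2 | W B5 → L1 hit [D]
  3 | W B1 → L1 miss wb→B5 [D]
  4 | R B0 → L0 hit [-]
  5 | R B2 → L0 miss [-]
  6 | R B0 → L0 miss [-]
  7 | W B0 → L0 hit [D]
  8 | R B4 → L0 miss wb→B0 [-]
  9 | R B4 → L0 hit [-]
  10 | W B4 → L0 hit [D]
  11 | R B2 → L0 miss wb→B4 [-]
  12 | R B2 → L0 hit [-]

WB = [5, 0, 4]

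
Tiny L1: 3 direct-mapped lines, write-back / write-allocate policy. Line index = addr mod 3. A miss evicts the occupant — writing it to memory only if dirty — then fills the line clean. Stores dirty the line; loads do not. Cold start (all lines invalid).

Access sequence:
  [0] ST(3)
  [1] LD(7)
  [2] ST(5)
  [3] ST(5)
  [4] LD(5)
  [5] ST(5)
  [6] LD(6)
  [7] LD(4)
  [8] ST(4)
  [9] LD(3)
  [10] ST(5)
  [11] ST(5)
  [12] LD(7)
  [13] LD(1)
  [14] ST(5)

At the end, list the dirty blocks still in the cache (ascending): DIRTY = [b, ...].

DIRTY = [5]

  0 | W B3 → L0 miss [D]
  1 | R B7 → L1 miss [-]
  2 | W B5 → L2 miss [D]
  3 | W B5 → L2 hit [D]
  4 | R B5 → L2 hit [D]
  5 | W B5 → L2 hit [D]
  6 | R B6 → L0 miss wb→B3 [-]
  7 | R B4 → L1 miss [-]
  8 | W B4 → L1 hit [D]
  9 | R B3 → L0 miss [-]
  10 | W B5 → L2 hit [D]
  11 | W B5 → L2 hit [D]
  12 | R B7 → L1 miss wb→B4 [-]
  13 | R B1 → L1 miss [-]
  14 | W B5 → L2 hit [D]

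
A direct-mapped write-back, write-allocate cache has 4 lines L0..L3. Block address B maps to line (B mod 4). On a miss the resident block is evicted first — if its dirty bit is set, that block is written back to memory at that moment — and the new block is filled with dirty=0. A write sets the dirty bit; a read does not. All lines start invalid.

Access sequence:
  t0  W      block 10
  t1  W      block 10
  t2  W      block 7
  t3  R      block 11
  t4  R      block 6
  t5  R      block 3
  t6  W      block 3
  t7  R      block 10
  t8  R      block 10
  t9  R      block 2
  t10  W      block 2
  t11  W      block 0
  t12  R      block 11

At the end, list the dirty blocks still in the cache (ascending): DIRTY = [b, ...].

DIRTY = [0, 2]

0: W B10 → L2 miss [D]
1: W B10 → L2 hit [D]
2: W B7 → L3 miss [D]
3: R B11 → L3 miss wb→B7 [-]
4: R B6 → L2 miss wb→B10 [-]
5: R B3 → L3 miss [-]
6: W B3 → L3 hit [D]
7: R B10 → L2 miss [-]
8: R B10 → L2 hit [-]
9: R B2 → L2 miss [-]
10: W B2 → L2 hit [D]
11: W B0 → L0 miss [D]
12: R B11 → L3 miss wb→B3 [-]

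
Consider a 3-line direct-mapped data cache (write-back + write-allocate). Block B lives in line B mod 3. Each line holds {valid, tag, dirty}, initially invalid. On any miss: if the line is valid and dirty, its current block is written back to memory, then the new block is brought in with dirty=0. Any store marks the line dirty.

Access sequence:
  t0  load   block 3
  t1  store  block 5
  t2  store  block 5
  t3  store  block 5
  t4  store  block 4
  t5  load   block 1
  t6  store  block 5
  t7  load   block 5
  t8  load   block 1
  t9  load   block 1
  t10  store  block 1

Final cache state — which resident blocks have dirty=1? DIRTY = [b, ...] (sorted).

  0 | R B3 → L0 miss [-]
  1 | W B5 → L2 miss [D]
  2 | W B5 → L2 hit [D]
  3 | W B5 → L2 hit [D]
  4 | W B4 → L1 miss [D]
  5 | R B1 → L1 miss wb→B4 [-]
  6 | W B5 → L2 hit [D]
  7 | R B5 → L2 hit [D]
  8 | R B1 → L1 hit [-]
  9 | R B1 → L1 hit [-]
  10 | W B1 → L1 hit [D]

DIRTY = [1, 5]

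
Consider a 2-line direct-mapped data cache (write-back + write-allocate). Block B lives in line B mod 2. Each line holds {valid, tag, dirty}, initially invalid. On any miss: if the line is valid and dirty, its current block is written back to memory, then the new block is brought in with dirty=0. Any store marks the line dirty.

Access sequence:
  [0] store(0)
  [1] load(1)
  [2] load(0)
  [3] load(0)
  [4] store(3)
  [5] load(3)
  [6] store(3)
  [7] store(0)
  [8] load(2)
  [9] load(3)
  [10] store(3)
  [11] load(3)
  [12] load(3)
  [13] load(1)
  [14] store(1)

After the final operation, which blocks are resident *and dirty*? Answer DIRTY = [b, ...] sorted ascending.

0: W B0 -> L0 miss  d=D]
1: R B1 -> L1 miss  d=-]
2: R B0 -> L0 hit  d=D]
3: R B0 -> L0 hit  d=D]
4: W B3 -> L1 miss  d=D]
5: R B3 -> L1 hit  d=D]
6: W B3 -> L1 hit  d=D]
7: W B0 -> L0 hit  d=D]
8: R B2 -> L0 miss wb->B0  d=-]
9: R B3 -> L1 hit  d=D]
10: W B3 -> L1 hit  d=D]
11: R B3 -> L1 hit  d=D]
12: R B3 -> L1 hit  d=D]
13: R B1 -> L1 miss wb->B3  d=-]
14: W B1 -> L1 hit  d=D]

DIRTY = [1]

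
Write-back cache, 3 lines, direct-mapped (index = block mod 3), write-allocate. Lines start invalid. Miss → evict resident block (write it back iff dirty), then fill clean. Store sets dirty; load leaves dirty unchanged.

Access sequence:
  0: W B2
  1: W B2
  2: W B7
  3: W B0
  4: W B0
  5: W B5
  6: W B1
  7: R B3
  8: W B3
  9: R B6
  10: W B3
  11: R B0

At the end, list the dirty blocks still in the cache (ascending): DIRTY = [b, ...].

0: W B2 → L2 miss [D]
1: W B2 → L2 hit [D]
2: W B7 → L1 miss [D]
3: W B0 → L0 miss [D]
4: W B0 → L0 hit [D]
5: W B5 → L2 miss wb→B2 [D]
6: W B1 → L1 miss wb→B7 [D]
7: R B3 → L0 miss wb→B0 [-]
8: W B3 → L0 hit [D]
9: R B6 → L0 miss wb→B3 [-]
10: W B3 → L0 miss [D]
11: R B0 → L0 miss wb→B3 [-]

DIRTY = [1, 5]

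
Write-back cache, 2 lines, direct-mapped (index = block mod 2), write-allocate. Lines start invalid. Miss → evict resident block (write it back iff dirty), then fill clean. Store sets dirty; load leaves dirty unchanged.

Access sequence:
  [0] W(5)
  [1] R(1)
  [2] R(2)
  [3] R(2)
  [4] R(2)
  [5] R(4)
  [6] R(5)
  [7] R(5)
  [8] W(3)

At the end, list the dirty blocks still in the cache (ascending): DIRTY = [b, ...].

  0 | W B5 → L1 miss [D]
  1 | R B1 → L1 miss wb→B5 [-]
  2 | R B2 → L0 miss [-]
  3 | R B2 → L0 hit [-]
  4 | R B2 → L0 hit [-]
  5 | R B4 → L0 miss [-]
  6 | R B5 → L1 miss [-]
  7 | R B5 → L1 hit [-]
  8 | W B3 → L1 miss [D]

DIRTY = [3]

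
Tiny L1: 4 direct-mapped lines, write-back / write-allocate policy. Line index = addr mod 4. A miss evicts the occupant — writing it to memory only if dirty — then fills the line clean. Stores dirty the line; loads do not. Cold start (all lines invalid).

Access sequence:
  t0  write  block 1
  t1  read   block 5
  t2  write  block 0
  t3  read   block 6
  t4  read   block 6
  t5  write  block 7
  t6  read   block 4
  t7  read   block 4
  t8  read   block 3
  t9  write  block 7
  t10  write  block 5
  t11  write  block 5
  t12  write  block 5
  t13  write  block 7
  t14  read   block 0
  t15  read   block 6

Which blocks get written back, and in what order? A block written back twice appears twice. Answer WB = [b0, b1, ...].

WB = [1, 0, 7]

0: W B1 -> L1 miss  d=D]
1: R B5 -> L1 miss wb->B1  d=-]
2: W B0 -> L0 miss  d=D]
3: R B6 -> L2 miss  d=-]
4: R B6 -> L2 hit  d=-]
5: W B7 -> L3 miss  d=D]
6: R B4 -> L0 miss wb->B0  d=-]
7: R B4 -> L0 hit  d=-]
8: R B3 -> L3 miss wb->B7  d=-]
9: W B7 -> L3 miss  d=D]
10: W B5 -> L1 hit  d=D]
11: W B5 -> L1 hit  d=D]
12: W B5 -> L1 hit  d=D]
13: W B7 -> L3 hit  d=D]
14: R B0 -> L0 miss  d=-]
15: R B6 -> L2 hit  d=-]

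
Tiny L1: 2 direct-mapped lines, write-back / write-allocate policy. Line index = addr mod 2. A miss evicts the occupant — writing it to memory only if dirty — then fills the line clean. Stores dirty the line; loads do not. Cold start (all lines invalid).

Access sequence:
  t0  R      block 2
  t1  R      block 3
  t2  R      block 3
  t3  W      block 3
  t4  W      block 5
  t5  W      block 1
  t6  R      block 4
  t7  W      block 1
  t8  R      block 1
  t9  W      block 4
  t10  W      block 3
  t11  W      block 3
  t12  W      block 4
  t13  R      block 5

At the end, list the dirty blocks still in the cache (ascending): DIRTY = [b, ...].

DIRTY = [4]

0: R B2 → L0 miss [-]
1: R B3 → L1 miss [-]
2: R B3 → L1 hit [-]
3: W B3 → L1 hit [D]
4: W B5 → L1 miss wb→B3 [D]
5: W B1 → L1 miss wb→B5 [D]
6: R B4 → L0 miss [-]
7: W B1 → L1 hit [D]
8: R B1 → L1 hit [D]
9: W B4 → L0 hit [D]
10: W B3 → L1 miss wb→B1 [D]
11: W B3 → L1 hit [D]
12: W B4 → L0 hit [D]
13: R B5 → L1 miss wb→B3 [-]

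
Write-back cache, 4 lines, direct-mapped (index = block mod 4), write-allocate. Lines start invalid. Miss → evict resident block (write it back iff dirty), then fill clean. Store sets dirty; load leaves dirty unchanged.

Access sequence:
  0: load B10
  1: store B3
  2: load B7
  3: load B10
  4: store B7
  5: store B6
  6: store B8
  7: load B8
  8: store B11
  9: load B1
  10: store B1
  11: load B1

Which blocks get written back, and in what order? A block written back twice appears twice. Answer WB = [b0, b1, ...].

WB = [3, 7]

0: R B10 -> L2 miss  d=-]
1: W B3 -> L3 miss  d=D]
2: R B7 -> L3 miss wb->B3  d=-]
3: R B10 -> L2 hit  d=-]
4: W B7 -> L3 hit  d=D]
5: W B6 -> L2 miss  d=D]
6: W B8 -> L0 miss  d=D]
7: R B8 -> L0 hit  d=D]
8: W B11 -> L3 miss wb->B7  d=D]
9: R B1 -> L1 miss  d=-]
10: W B1 -> L1 hit  d=D]
11: R B1 -> L1 hit  d=D]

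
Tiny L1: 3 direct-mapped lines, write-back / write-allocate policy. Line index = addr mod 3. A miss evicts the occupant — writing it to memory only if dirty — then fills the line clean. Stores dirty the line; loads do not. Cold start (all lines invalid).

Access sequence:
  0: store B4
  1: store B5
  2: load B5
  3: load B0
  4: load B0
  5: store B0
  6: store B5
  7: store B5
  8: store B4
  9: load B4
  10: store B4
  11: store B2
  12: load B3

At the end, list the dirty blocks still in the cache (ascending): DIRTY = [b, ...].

DIRTY = [2, 4]

0: W B4 → L1 miss [D]
1: W B5 → L2 miss [D]
2: R B5 → L2 hit [D]
3: R B0 → L0 miss [-]
4: R B0 → L0 hit [-]
5: W B0 → L0 hit [D]
6: W B5 → L2 hit [D]
7: W B5 → L2 hit [D]
8: W B4 → L1 hit [D]
9: R B4 → L1 hit [D]
10: W B4 → L1 hit [D]
11: W B2 → L2 miss wb→B5 [D]
12: R B3 → L0 miss wb→B0 [-]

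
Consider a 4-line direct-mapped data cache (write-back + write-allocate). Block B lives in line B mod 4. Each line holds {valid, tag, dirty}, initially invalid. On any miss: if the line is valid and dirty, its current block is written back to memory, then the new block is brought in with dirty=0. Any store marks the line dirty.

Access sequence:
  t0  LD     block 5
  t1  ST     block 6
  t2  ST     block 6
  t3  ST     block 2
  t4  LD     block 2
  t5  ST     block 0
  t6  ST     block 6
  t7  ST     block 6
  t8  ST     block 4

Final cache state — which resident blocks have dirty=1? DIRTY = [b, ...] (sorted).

0: R B5 -> L1 miss  d=-]
1: W B6 -> L2 miss  d=D]
2: W B6 -> L2 hit  d=D]
3: W B2 -> L2 miss wb->B6  d=D]
4: R B2 -> L2 hit  d=D]
5: W B0 -> L0 miss  d=D]
6: W B6 -> L2 miss wb->B2  d=D]
7: W B6 -> L2 hit  d=D]
8: W B4 -> L0 miss wb->B0  d=D]

DIRTY = [4, 6]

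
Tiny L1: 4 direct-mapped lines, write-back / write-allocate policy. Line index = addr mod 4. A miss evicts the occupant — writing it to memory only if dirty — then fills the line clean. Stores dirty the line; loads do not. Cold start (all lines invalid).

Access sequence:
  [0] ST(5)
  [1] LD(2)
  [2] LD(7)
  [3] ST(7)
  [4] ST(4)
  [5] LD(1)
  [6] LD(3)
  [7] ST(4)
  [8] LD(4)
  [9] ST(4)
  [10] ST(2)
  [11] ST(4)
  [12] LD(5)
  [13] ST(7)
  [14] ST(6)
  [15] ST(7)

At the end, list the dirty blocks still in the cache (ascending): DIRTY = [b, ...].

0: W B5 -> L1 miss  d=D]
1: R B2 -> L2 miss  d=-]
2: R B7 -> L3 miss  d=-]
3: W B7 -> L3 hit  d=D]
4: W B4 -> L0 miss  d=D]
5: R B1 -> L1 miss wb->B5  d=-]
6: R B3 -> L3 miss wb->B7  d=-]
7: W B4 -> L0 hit  d=D]
8: R B4 -> L0 hit  d=D]
9: W B4 -> L0 hit  d=D]
10: W B2 -> L2 hit  d=D]
11: W B4 -> L0 hit  d=D]
12: R B5 -> L1 miss  d=-]
13: W B7 -> L3 miss  d=D]
14: W B6 -> L2 miss wb->B2  d=D]
15: W B7 -> L3 hit  d=D]

DIRTY = [4, 6, 7]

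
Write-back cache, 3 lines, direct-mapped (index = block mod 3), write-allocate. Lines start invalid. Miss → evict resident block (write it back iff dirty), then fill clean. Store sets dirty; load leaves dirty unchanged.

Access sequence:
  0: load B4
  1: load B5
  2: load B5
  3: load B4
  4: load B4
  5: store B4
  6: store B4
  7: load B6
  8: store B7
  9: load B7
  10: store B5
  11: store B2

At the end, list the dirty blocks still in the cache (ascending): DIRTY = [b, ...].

DIRTY = [2, 7]

0: R B4 -> L1 miss  d=-]
1: R B5 -> L2 miss  d=-]
2: R B5 -> L2 hit  d=-]
3: R B4 -> L1 hit  d=-]
4: R B4 -> L1 hit  d=-]
5: W B4 -> L1 hit  d=D]
6: W B4 -> L1 hit  d=D]
7: R B6 -> L0 miss  d=-]
8: W B7 -> L1 miss wb->B4  d=D]
9: R B7 -> L1 hit  d=D]
10: W B5 -> L2 hit  d=D]
11: W B2 -> L2 miss wb->B5  d=D]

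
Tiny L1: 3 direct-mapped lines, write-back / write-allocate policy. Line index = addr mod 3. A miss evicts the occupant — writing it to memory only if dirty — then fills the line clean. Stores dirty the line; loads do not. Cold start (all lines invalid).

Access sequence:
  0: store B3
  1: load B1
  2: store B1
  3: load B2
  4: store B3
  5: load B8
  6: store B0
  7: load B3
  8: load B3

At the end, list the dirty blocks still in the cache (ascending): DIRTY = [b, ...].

0: W B3 → L0 miss [D]
1: R B1 → L1 miss [-]
2: W B1 → L1 hit [D]
3: R B2 → L2 miss [-]
4: W B3 → L0 hit [D]
5: R B8 → L2 miss [-]
6: W B0 → L0 miss wb→B3 [D]
7: R B3 → L0 miss wb→B0 [-]
8: R B3 → L0 hit [-]

DIRTY = [1]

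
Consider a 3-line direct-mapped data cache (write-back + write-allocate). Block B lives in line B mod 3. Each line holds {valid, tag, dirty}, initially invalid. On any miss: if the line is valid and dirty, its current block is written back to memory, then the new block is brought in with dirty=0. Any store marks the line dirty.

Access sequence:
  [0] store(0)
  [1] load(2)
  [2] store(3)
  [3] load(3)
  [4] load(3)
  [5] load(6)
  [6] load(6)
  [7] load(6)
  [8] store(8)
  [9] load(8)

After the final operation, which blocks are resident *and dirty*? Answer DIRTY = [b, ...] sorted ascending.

  0 | W B0 → L0 miss [D]
  1 | R B2 → L2 miss [-]
  2 | W B3 → L0 miss wb→B0 [D]
  3 | R B3 → L0 hit [D]
  4 | R B3 → L0 hit [D]
  5 | R B6 → L0 miss wb→B3 [-]
  6 | R B6 → L0 hit [-]
  7 | R B6 → L0 hit [-]
  8 | W B8 → L2 miss [D]
  9 | R B8 → L2 hit [D]

DIRTY = [8]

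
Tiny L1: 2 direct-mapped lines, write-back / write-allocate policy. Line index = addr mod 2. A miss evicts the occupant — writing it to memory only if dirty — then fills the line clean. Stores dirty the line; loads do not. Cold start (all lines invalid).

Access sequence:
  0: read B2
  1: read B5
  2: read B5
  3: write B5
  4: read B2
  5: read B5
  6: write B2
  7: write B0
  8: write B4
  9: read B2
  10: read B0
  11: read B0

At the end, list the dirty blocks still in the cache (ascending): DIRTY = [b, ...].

0: R B2 → L0 miss [-]
1: R B5 → L1 miss [-]
2: R B5 → L1 hit [-]
3: W B5 → L1 hit [D]
4: R B2 → L0 hit [-]
5: R B5 → L1 hit [D]
6: W B2 → L0 hit [D]
7: W B0 → L0 miss wb→B2 [D]
8: W B4 → L0 miss wb→B0 [D]
9: R B2 → L0 miss wb→B4 [-]
10: R B0 → L0 miss [-]
11: R B0 → L0 hit [-]

DIRTY = [5]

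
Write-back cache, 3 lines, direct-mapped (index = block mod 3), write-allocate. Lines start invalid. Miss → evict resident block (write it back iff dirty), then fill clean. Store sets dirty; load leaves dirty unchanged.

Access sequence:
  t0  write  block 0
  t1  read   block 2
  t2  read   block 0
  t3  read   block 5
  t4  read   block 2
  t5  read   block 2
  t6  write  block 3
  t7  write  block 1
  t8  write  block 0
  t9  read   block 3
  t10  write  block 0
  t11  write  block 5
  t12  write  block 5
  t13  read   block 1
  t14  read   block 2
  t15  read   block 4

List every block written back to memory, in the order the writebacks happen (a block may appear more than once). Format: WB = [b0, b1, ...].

0: W B0 -> L0 miss  d=D]
1: R B2 -> L2 miss  d=-]
2: R B0 -> L0 hit  d=D]
3: R B5 -> L2 miss  d=-]
4: R B2 -> L2 miss  d=-]
5: R B2 -> L2 hit  d=-]
6: W B3 -> L0 miss wb->B0  d=D]
7: W B1 -> L1 miss  d=D]
8: W B0 -> L0 miss wb->B3  d=D]
9: R B3 -> L0 miss wb->B0  d=-]
10: W B0 -> L0 miss  d=D]
11: W B5 -> L2 miss  d=D]
12: W B5 -> L2 hit  d=D]
13: R B1 -> L1 hit  d=D]
14: R B2 -> L2 miss wb->B5  d=-]
15: R B4 -> L1 miss wb->B1  d=-]

WB = [0, 3, 0, 5, 1]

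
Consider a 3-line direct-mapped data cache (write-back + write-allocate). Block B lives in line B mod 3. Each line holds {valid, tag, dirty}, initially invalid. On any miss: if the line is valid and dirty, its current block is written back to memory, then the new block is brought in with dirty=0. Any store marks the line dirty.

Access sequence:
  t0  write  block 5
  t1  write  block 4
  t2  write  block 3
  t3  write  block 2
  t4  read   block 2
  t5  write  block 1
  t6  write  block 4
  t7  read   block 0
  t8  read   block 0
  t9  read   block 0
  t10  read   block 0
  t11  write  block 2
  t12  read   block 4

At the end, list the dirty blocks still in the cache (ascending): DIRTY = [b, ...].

0: W B5 -> L2 miss  d=D]
1: W B4 -> L1 miss  d=D]
2: W B3 -> L0 miss  d=D]
3: W B2 -> L2 miss wb->B5  d=D]
4: R B2 -> L2 hit  d=D]
5: W B1 -> L1 miss wb->B4  d=D]
6: W B4 -> L1 miss wb->B1  d=D]
7: R B0 -> L0 miss wb->B3  d=-]
8: R B0 -> L0 hit  d=-]
9: R B0 -> L0 hit  d=-]
10: R B0 -> L0 hit  d=-]
11: W B2 -> L2 hit  d=D]
12: R B4 -> L1 hit  d=D]

DIRTY = [2, 4]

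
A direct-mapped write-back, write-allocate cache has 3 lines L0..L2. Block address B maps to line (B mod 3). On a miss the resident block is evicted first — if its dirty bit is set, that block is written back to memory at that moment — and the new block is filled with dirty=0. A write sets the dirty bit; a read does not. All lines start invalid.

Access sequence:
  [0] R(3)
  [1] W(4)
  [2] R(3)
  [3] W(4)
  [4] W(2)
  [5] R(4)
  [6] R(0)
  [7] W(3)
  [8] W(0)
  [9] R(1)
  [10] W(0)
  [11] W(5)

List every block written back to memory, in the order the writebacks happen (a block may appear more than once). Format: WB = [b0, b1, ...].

  0 | R B3 → L0 miss [-]
  1 | W B4 → L1 miss [D]
  2 | R B3 → L0 hit [-]
  3 | W B4 → L1 hit [D]
  4 | W B2 → L2 miss [D]
  5 | R B4 → L1 hit [D]
  6 | R B0 → L0 miss [-]
  7 | W B3 → L0 miss [D]
  8 | W B0 → L0 miss wb→B3 [D]
  9 | R B1 → L1 miss wb→B4 [-]
  10 | W B0 → L0 hit [D]
  11 | W B5 → L2 miss wb→B2 [D]

WB = [3, 4, 2]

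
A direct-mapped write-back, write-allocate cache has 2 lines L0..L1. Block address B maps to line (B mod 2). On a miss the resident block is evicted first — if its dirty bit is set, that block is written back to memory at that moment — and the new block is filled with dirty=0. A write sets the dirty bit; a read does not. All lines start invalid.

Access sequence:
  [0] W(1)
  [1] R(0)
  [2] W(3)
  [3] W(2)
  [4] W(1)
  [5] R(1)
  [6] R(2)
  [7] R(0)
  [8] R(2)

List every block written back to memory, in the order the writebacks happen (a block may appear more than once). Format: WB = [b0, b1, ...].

WB = [1, 3, 2]

0: W B1 -> L1 miss  d=D]
1: R B0 -> L0 miss  d=-]
2: W B3 -> L1 miss wb->B1  d=D]
3: W B2 -> L0 miss  d=D]
4: W B1 -> L1 miss wb->B3  d=D]
5: R B1 -> L1 hit  d=D]
6: R B2 -> L0 hit  d=D]
7: R B0 -> L0 miss wb->B2  d=-]
8: R B2 -> L0 miss  d=-]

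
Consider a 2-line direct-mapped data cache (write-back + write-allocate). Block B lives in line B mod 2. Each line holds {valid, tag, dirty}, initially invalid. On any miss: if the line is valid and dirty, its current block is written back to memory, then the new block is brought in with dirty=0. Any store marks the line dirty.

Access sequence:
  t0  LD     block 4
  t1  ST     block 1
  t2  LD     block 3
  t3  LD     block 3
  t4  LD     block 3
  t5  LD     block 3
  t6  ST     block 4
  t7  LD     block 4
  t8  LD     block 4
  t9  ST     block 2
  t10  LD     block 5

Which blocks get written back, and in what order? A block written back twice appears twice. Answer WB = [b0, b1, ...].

  0 | R B4 → L0 miss [-]
  1 | W B1 → L1 miss [D]
  2 | R B3 → L1 miss wb→B1 [-]
  3 | R B3 → L1 hit [-]
  4 | R B3 → L1 hit [-]
  5 | R B3 → L1 hit [-]
  6 | W B4 → L0 hit [D]
  7 | R B4 → L0 hit [D]
  8 | R B4 → L0 hit [D]
  9 | W B2 → L0 miss wb→B4 [D]
  10 | R B5 → L1 miss [-]

WB = [1, 4]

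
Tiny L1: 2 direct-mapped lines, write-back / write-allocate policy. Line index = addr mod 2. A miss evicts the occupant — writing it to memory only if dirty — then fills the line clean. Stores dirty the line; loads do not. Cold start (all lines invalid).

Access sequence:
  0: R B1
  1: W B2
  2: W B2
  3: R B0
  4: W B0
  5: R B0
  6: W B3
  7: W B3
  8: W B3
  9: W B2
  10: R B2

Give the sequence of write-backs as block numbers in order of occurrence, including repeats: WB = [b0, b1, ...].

  0 | R B1 → L1 miss [-]
  1 | W B2 → L0 miss [D]
  2 | W B2 → L0 hit [D]
  3 | R B0 → L0 miss wb→B2 [-]
  4 | W B0 → L0 hit [D]
  5 | R B0 → L0 hit [D]
  6 | W B3 → L1 miss [D]
  7 | W B3 → L1 hit [D]
  8 | W B3 → L1 hit [D]
  9 | W B2 → L0 miss wb→B0 [D]
  10 | R B2 → L0 hit [D]

WB = [2, 0]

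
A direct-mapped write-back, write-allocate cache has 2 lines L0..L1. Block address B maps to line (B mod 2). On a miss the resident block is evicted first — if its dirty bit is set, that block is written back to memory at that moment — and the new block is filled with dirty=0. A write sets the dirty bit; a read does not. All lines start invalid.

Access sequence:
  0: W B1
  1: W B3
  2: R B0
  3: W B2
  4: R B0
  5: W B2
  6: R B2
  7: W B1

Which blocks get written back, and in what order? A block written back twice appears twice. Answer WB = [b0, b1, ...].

WB = [1, 2, 3]

0: W B1 -> L1 miss  d=D]
1: W B3 -> L1 miss wb->B1  d=D]
2: R B0 -> L0 miss  d=-]
3: W B2 -> L0 miss  d=D]
4: R B0 -> L0 miss wb->B2  d=-]
5: W B2 -> L0 miss  d=D]
6: R B2 -> L0 hit  d=D]
7: W B1 -> L1 miss wb->B3  d=D]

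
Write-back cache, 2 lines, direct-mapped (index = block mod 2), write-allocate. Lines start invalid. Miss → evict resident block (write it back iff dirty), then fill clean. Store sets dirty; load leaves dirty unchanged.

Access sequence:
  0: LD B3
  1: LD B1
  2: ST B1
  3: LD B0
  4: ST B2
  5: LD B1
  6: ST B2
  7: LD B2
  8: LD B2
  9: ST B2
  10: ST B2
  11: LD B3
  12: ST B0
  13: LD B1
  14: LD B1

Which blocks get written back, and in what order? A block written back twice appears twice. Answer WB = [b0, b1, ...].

  0 | R B3 → L1 miss [-]
  1 | R B1 → L1 miss [-]
  2 | W B1 → L1 hit [D]
  3 | R B0 → L0 miss [-]
  4 | W B2 → L0 miss [D]
  5 | R B1 → L1 hit [D]
  6 | W B2 → L0 hit [D]
  7 | R B2 → L0 hit [D]
  8 | R B2 → L0 hit [D]
  9 | W B2 → L0 hit [D]
  10 | W B2 → L0 hit [D]
  11 | R B3 → L1 miss wb→B1 [-]
  12 | W B0 → L0 miss wb→B2 [D]
  13 | R B1 → L1 miss [-]
  14 | R B1 → L1 hit [-]

WB = [1, 2]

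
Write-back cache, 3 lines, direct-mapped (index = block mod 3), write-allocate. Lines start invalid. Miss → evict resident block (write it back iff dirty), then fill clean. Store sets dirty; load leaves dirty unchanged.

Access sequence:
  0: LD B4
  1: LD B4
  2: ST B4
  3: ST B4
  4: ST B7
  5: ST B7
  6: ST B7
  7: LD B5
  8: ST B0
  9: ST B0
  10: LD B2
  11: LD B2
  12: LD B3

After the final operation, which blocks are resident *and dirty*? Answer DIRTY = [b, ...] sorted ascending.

DIRTY = [7]

0: R B4 -> L1 miss  d=-]
1: R B4 -> L1 hit  d=-]
2: W B4 -> L1 hit  d=D]
3: W B4 -> L1 hit  d=D]
4: W B7 -> L1 miss wb->B4  d=D]
5: W B7 -> L1 hit  d=D]
6: W B7 -> L1 hit  d=D]
7: R B5 -> L2 miss  d=-]
8: W B0 -> L0 miss  d=D]
9: W B0 -> L0 hit  d=D]
10: R B2 -> L2 miss  d=-]
11: R B2 -> L2 hit  d=-]
12: R B3 -> L0 miss wb->B0  d=-]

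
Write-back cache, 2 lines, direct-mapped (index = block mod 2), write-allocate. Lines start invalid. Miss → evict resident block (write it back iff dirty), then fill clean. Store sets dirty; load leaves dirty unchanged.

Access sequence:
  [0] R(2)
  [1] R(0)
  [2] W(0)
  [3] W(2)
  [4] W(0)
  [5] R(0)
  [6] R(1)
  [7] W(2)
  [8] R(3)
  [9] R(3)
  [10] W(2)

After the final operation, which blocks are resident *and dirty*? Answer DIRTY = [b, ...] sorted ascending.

0: R B2 → L0 miss [-]
1: R B0 → L0 miss [-]
2: W B0 → L0 hit [D]
3: W B2 → L0 miss wb→B0 [D]
4: W B0 → L0 miss wb→B2 [D]
5: R B0 → L0 hit [D]
6: R B1 → L1 miss [-]
7: W B2 → L0 miss wb→B0 [D]
8: R B3 → L1 miss [-]
9: R B3 → L1 hit [-]
10: W B2 → L0 hit [D]

DIRTY = [2]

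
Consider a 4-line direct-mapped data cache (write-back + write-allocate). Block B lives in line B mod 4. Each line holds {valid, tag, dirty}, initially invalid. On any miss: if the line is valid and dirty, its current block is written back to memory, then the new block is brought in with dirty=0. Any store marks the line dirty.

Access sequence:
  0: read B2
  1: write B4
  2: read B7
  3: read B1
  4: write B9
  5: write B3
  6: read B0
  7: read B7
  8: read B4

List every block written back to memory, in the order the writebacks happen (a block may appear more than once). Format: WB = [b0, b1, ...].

WB = [4, 3]

0: R B2 → L2 miss [-]
1: W B4 → L0 miss [D]
2: R B7 → L3 miss [-]
3: R B1 → L1 miss [-]
4: W B9 → L1 miss [D]
5: W B3 → L3 miss [D]
6: R B0 → L0 miss wb→B4 [-]
7: R B7 → L3 miss wb→B3 [-]
8: R B4 → L0 miss [-]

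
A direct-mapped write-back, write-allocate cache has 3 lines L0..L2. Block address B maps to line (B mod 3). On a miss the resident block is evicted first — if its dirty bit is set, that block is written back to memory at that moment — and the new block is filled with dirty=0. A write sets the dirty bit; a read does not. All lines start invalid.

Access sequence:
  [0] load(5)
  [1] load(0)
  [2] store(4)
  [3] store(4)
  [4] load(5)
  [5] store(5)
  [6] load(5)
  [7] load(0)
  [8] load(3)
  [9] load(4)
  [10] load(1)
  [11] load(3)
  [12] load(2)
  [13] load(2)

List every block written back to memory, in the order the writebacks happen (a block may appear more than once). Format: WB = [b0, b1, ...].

0: R B5 -> L2 miss  d=-]
1: R B0 -> L0 miss  d=-]
2: W B4 -> L1 miss  d=D]
3: W B4 -> L1 hit  d=D]
4: R B5 -> L2 hit  d=-]
5: W B5 -> L2 hit  d=D]
6: R B5 -> L2 hit  d=D]
7: R B0 -> L0 hit  d=-]
8: R B3 -> L0 miss  d=-]
9: R B4 -> L1 hit  d=D]
10: R B1 -> L1 miss wb->B4  d=-]
11: R B3 -> L0 hit  d=-]
12: R B2 -> L2 miss wb->B5  d=-]
13: R B2 -> L2 hit  d=-]

WB = [4, 5]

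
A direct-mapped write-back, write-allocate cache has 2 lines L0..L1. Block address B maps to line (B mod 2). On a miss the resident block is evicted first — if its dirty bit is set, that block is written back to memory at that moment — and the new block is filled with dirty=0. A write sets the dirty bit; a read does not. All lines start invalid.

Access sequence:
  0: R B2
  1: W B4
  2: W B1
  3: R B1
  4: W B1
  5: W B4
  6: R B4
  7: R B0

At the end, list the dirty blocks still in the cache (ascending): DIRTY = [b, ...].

  0 | R B2 → L0 miss [-]
  1 | W B4 → L0 miss [D]
  2 | W B1 → L1 miss [D]
  3 | R B1 → L1 hit [D]
  4 | W B1 → L1 hit [D]
  5 | W B4 → L0 hit [D]
  6 | R B4 → L0 hit [D]
  7 | R B0 → L0 miss wb→B4 [-]

DIRTY = [1]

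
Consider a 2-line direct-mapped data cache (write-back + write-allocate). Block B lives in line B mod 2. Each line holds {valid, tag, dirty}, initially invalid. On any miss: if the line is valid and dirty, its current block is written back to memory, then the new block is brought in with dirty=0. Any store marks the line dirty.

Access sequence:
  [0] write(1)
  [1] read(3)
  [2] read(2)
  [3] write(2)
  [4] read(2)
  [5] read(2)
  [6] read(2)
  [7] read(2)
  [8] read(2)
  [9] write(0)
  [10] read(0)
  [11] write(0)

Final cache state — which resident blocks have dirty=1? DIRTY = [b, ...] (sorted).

  0 | W B1 → L1 miss [D]
  1 | R B3 → L1 miss wb→B1 [-]
  2 | R B2 → L0 miss [-]
  3 | W B2 → L0 hit [D]
  4 | R B2 → L0 hit [D]
  5 | R B2 → L0 hit [D]
  6 | R B2 → L0 hit [D]
  7 | R B2 → L0 hit [D]
  8 | R B2 → L0 hit [D]
  9 | W B0 → L0 miss wb→B2 [D]
  10 | R B0 → L0 hit [D]
  11 | W B0 → L0 hit [D]

DIRTY = [0]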